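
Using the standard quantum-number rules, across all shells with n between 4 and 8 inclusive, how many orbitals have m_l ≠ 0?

160

Count contributing orbitals for each principal shell:
n=4 → 12; n=5 → 20; n=6 → 30; n=7 → 42; n=8 → 56.
Total orbitals: 12 + 20 + 30 + 42 + 56 = 160.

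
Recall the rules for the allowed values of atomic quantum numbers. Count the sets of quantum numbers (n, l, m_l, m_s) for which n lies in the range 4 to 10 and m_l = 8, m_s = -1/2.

3

Per-shell orbital counts meeting the constraint:
n=9 → 1; n=10 → 2.
Orbitals: 1 + 2 = 3. With m_s fixed to -1/2 there is one state per orbital, so 3 states.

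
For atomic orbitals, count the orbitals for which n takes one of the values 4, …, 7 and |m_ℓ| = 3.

Per-shell orbital counts meeting the constraint:
n=4 → 2; n=5 → 4; n=6 → 6; n=7 → 8.
Total orbitals: 2 + 4 + 6 + 8 = 20.

20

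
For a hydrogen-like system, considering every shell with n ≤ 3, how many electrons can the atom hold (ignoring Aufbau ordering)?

28

Total orbitals = 1² + 2² + 3² = 14. Doubling for spin gives 28 electrons.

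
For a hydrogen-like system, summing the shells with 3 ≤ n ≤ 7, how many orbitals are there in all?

Shell n has n² orbitals: 3²=9 + 4²=16 + 5²=25 + 6²=36 + 7²=49 = 135 orbitals.

135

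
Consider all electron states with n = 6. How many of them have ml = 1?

Go through l = 0, …, 5 (the values permitted for n = 6).
Per l-value: l=1 → 1; l=2 → 1; l=3 → 1; l=4 → 1; l=5 → 1.
Orbitals: 1 + 1 + 1 + 1 + 1 = 5. Each orbital carries two spin states, so 5 × 2 = 10 states.

10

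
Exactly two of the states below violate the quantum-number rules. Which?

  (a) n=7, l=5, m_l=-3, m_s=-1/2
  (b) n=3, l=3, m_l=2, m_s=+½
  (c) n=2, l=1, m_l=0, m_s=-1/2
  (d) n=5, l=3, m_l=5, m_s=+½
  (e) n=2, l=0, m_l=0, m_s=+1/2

(b) has l = 3 ≥ n = 3, violating 0 ≤ l ≤ n−1.
(d) has |m_l| = 5 > l = 3, violating −l ≤ m_l ≤ l.
The remaining sets (a), (c), (e) satisfy all four rules.

(b) and (d)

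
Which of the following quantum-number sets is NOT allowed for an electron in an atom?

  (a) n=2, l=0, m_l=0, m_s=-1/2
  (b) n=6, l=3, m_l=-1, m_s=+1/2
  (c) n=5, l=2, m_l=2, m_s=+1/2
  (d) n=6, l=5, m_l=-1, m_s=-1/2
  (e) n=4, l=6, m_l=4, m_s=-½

(e) has l = 6 ≥ n = 4, violating 0 ≤ l ≤ n−1.
The remaining sets (a), (b), (c), (d) satisfy all four rules.

(e)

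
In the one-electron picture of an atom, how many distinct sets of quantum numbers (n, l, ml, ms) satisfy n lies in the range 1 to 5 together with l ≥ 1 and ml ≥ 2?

20

Work shell by shell — for each n, count the (l, ml) pairs that satisfy l ≥ 1 and ml ≥ 2:
n=3 → 1; n=4 → 3; n=5 → 6.
Orbitals: 1 + 3 + 6 = 10. Including both spin states (ms = ±1/2) gives 2 × 10 = 20 states.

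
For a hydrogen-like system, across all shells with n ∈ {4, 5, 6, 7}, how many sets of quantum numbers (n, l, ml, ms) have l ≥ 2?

Work shell by shell — for each n, count the (l, ml) pairs that satisfy l ≥ 2:
n=4 → 12; n=5 → 21; n=6 → 32; n=7 → 45.
Orbitals: 12 + 21 + 32 + 45 = 110. Including both spin states (ms = ±1/2) gives 2 × 110 = 220 states.

220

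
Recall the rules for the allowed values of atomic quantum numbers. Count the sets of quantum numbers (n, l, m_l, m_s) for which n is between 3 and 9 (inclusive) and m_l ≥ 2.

168

Treat each shell separately and count matching orbitals:
n=3 → 1; n=4 → 3; n=5 → 6; n=6 → 10; n=7 → 15; n=8 → 21; n=9 → 28.
Orbitals: 1 + 3 + 6 + 10 + 15 + 21 + 28 = 84. Including both spin states (m_s = ±1/2) gives 2 × 84 = 168 states.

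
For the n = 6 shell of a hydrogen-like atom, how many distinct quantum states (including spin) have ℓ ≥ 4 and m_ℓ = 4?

For n = 6, ℓ ranges over 0 … 5.
Orbitals with ℓ ≥ 4 and m_ℓ = 4, by ℓ: ℓ=4 → 1; ℓ=5 → 1.
Orbitals: 1 + 1 = 2. Each orbital carries two spin states, so 2 × 2 = 4 states.

4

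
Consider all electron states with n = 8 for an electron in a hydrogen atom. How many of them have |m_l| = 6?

The n = 8 shell has l = 0 through 7; check each.
The (l, m_l) pairs meeting |m_l| = 6 give: l=6 → 2; l=7 → 2.
Orbitals: 2 + 2 = 4. Each orbital carries two spin states, so 4 × 2 = 8 states.

8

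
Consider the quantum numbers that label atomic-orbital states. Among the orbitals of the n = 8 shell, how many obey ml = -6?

2

For n = 8, l ranges over 0 … 7.
Orbitals with ml = -6, by l: l=6 → 1; l=7 → 1.
Total orbitals: 1 + 1 = 2.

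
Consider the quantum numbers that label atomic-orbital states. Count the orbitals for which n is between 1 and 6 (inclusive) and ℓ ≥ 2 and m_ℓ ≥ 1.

30

Per-shell orbital counts meeting the constraint:
n=3 → 2; n=4 → 5; n=5 → 9; n=6 → 14.
Total orbitals: 2 + 5 + 9 + 14 = 30.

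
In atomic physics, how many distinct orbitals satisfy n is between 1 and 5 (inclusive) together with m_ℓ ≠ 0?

Go shell by shell, enumerating (ℓ, m_ℓ) with m_ℓ ≠ 0:
n=2 → 2; n=3 → 6; n=4 → 12; n=5 → 20.
Total orbitals: 2 + 6 + 12 + 20 = 40.

40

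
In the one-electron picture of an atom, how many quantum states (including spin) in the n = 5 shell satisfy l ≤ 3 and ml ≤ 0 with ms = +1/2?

10

The (l, ml) pairs meeting l ≤ 3 and ml ≤ 0 give: l=0 → 1; l=1 → 2; l=2 → 3; l=3 → 4.
Orbitals: 1 + 2 + 3 + 4 = 10. With ms fixed to a single value there is one state per orbital, giving 10 states.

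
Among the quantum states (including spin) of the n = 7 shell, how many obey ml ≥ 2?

Orbitals with ml ≥ 2, by l: l=2 → 1; l=3 → 2; l=4 → 3; l=5 → 4; l=6 → 5.
Orbitals: 1 + 2 + 3 + 4 + 5 = 15. Each orbital carries two spin states, so 15 × 2 = 30 states.

30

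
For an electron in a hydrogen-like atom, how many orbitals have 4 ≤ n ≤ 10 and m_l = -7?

Treat each shell separately and count matching orbitals:
n=8 → 1; n=9 → 2; n=10 → 3.
Total orbitals: 1 + 2 + 3 = 6.

6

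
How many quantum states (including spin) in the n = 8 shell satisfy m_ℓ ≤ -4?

20

The n = 8 shell has ℓ = 0 through 7; check each.
Per ℓ-value: ℓ=4 → 1; ℓ=5 → 2; ℓ=6 → 3; ℓ=7 → 4.
Orbitals: 1 + 2 + 3 + 4 = 10. Each orbital carries two spin states, so 10 × 2 = 20 states.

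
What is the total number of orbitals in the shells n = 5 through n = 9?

Shell n has n² orbitals: 5²=25 + 6²=36 + 7²=49 + 8²=64 + 9²=81 = 255 orbitals.

255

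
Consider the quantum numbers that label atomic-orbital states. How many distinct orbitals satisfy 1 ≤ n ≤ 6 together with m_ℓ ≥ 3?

Go shell by shell, enumerating (ℓ, m_ℓ) with m_ℓ ≥ 3:
n=4 → 1; n=5 → 3; n=6 → 6.
Total orbitals: 1 + 3 + 6 = 10.

10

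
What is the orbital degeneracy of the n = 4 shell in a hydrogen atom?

The n = 4 shell contains n² = 4² = 16 orbitals.

16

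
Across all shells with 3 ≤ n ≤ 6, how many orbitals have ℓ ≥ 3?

50

For each n in the range, tally the orbitals obeying ℓ ≥ 3:
n=4 → 7; n=5 → 16; n=6 → 27.
Total orbitals: 7 + 16 + 27 = 50.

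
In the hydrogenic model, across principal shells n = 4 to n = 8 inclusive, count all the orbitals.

Shell n has n² orbitals: 4²=16 + 5²=25 + 6²=36 + 7²=49 + 8²=64 = 190 orbitals.

190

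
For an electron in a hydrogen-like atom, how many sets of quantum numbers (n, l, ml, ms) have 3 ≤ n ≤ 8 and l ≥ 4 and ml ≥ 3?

60

Work shell by shell — for each n, count the (l, ml) pairs that satisfy l ≥ 4 and ml ≥ 3:
n=5 → 2; n=6 → 5; n=7 → 9; n=8 → 14.
Orbitals: 2 + 5 + 9 + 14 = 30. Including both spin states (ms = ±1/2) gives 2 × 30 = 60 states.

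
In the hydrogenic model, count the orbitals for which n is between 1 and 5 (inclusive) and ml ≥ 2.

10

For each n in the range, tally the orbitals obeying ml ≥ 2:
n=3 → 1; n=4 → 3; n=5 → 6.
Total orbitals: 1 + 3 + 6 = 10.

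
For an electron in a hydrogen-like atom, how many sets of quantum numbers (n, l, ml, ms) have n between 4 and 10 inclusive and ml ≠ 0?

Work shell by shell — for each n, count the (l, ml) pairs that satisfy ml ≠ 0:
n=4 → 12; n=5 → 20; n=6 → 30; n=7 → 42; n=8 → 56; n=9 → 72; n=10 → 90.
Orbitals: 12 + 20 + 30 + 42 + 56 + 72 + 90 = 322. Including both spin states (ms = ±1/2) gives 2 × 322 = 644 states.

644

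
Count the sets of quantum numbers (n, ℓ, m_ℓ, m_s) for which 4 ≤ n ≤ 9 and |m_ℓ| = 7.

Count contributing orbitals for each principal shell:
n=8 → 2; n=9 → 4.
Orbitals: 2 + 4 = 6. Including both spin states (m_s = ±1/2) gives 2 × 6 = 12 states.

12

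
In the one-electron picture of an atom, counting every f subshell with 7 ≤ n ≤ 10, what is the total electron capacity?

56

An f subshell (ℓ = 3) exists for every n ≥ 4, so shells n = 7, 8, 9, 10 each contribute one — 4 subshells.
Since each f subshell holds 2(2·3+1) = 14 electrons, the total is 4 × 14 = 56.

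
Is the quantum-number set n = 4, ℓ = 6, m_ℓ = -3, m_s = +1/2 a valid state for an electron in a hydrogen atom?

Not allowed

The orbital quantum number must satisfy 0 ≤ ℓ ≤ n−1. With n = 4 the allowed ℓ values are 0, 1, 2, 3, so ℓ = 6 is out of range.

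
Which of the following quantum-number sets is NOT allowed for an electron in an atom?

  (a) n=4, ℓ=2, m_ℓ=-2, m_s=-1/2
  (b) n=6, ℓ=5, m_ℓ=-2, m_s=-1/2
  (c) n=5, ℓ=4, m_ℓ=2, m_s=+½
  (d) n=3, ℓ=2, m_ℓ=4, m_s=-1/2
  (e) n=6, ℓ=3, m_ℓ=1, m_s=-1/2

(d)

(d) has |m_ℓ| = 4 > ℓ = 2, violating −ℓ ≤ m_ℓ ≤ ℓ.
The remaining sets (a), (b), (c), (e) satisfy all four rules.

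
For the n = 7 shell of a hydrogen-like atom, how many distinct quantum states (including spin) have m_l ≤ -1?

With n = 7 the allowed l are 0, 1, …, 6.
Per l-value: l=1 → 1; l=2 → 2; l=3 → 3; l=4 → 4; l=5 → 5; l=6 → 6.
Orbitals: 1 + 2 + 3 + 4 + 5 + 6 = 21. Each orbital carries two spin states, so 21 × 2 = 42 states.

42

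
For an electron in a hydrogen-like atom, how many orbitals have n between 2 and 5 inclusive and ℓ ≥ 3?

Count contributing orbitals for each principal shell:
n=4 → 7; n=5 → 16.
Total orbitals: 7 + 16 = 23.

23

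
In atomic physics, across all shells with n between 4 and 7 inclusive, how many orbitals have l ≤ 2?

36

Count contributing orbitals for each principal shell:
n=4 → 9; n=5 → 9; n=6 → 9; n=7 → 9.
Total orbitals: 9 + 9 + 9 + 9 = 36.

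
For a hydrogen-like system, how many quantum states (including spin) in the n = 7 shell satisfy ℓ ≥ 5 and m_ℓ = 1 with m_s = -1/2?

With n = 7 the allowed ℓ are 0, 1, …, 6.
The (ℓ, m_ℓ) pairs meeting ℓ ≥ 5 and m_ℓ = 1 give: ℓ=5 → 1; ℓ=6 → 1.
Orbitals: 1 + 1 = 2. With m_s fixed to a single value there is one state per orbital, giving 2 states.

2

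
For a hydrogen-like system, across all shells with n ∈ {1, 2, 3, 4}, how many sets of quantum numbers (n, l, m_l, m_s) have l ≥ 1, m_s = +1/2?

26

Go shell by shell, enumerating (l, m_l) with l ≥ 1:
n=2 → 3; n=3 → 8; n=4 → 15.
Orbitals: 3 + 8 + 15 = 26. With m_s fixed to +1/2 there is one state per orbital, so 26 states.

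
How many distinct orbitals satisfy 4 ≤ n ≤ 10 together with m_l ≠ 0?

322

Work shell by shell — for each n, count the (l, m_l) pairs that satisfy m_l ≠ 0:
n=4 → 12; n=5 → 20; n=6 → 30; n=7 → 42; n=8 → 56; n=9 → 72; n=10 → 90.
Total orbitals: 12 + 20 + 30 + 42 + 56 + 72 + 90 = 322.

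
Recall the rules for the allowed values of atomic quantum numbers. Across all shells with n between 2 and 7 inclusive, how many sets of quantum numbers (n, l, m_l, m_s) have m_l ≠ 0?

Go shell by shell, enumerating (l, m_l) with m_l ≠ 0:
n=2 → 2; n=3 → 6; n=4 → 12; n=5 → 20; n=6 → 30; n=7 → 42.
Orbitals: 2 + 6 + 12 + 20 + 30 + 42 = 112. Including both spin states (m_s = ±1/2) gives 2 × 112 = 224 states.

224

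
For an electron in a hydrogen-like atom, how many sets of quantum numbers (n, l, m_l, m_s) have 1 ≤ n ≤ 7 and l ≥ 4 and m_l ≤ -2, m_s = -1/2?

22

For each n in the range, tally the orbitals obeying l ≥ 4 and m_l ≤ -2:
n=5 → 3; n=6 → 7; n=7 → 12.
Orbitals: 3 + 7 + 12 = 22. With m_s fixed to -1/2 there is one state per orbital, so 22 states.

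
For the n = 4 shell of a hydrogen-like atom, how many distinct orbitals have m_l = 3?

1

For n = 4, l ranges over 0 … 3.
The (l, m_l) pairs meeting m_l = 3 give: l=3 → 1.
Total orbitals: 1.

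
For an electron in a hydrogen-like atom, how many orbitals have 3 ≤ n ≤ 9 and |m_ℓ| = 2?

Treat each shell separately and count matching orbitals:
n=3 → 2; n=4 → 4; n=5 → 6; n=6 → 8; n=7 → 10; n=8 → 12; n=9 → 14.
Total orbitals: 2 + 4 + 6 + 8 + 10 + 12 + 14 = 56.

56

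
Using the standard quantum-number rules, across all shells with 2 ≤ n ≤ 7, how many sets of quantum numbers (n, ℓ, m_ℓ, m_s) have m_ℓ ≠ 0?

224

Work shell by shell — for each n, count the (ℓ, m_ℓ) pairs that satisfy m_ℓ ≠ 0:
n=2 → 2; n=3 → 6; n=4 → 12; n=5 → 20; n=6 → 30; n=7 → 42.
Orbitals: 2 + 6 + 12 + 20 + 30 + 42 = 112. Including both spin states (m_s = ±1/2) gives 2 × 112 = 224 states.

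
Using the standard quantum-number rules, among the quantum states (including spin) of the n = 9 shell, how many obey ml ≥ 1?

72

Orbitals with ml ≥ 1, by l: l=1 → 1; l=2 → 2; l=3 → 3; l=4 → 4; l=5 → 5; l=6 → 6; l=7 → 7; l=8 → 8.
Orbitals: 1 + 2 + 3 + 4 + 5 + 6 + 7 + 8 = 36. Each orbital carries two spin states, so 36 × 2 = 72 states.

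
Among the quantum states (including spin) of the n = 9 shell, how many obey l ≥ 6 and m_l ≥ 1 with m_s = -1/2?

21

The n = 9 shell has l = 0 through 8; check each.
Contributions: l=6 → 6; l=7 → 7; l=8 → 8.
Orbitals: 6 + 7 + 8 = 21. With m_s fixed to a single value there is one state per orbital, giving 21 states.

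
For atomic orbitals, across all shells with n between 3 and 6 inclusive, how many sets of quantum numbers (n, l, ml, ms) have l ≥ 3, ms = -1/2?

Per-shell orbital counts meeting the constraint:
n=4 → 7; n=5 → 16; n=6 → 27.
Orbitals: 7 + 16 + 27 = 50. With ms fixed to -1/2 there is one state per orbital, so 50 states.

50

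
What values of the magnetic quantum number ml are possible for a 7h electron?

The 7h subshell has l = 5, and ml takes every integer from −l to +l. With l = 5 that gives the 11 values -5, -4, -3, -2, -1, 0, 1, 2, 3, 4, 5.

-5, -4, -3, -2, -1, 0, 1, 2, 3, 4, 5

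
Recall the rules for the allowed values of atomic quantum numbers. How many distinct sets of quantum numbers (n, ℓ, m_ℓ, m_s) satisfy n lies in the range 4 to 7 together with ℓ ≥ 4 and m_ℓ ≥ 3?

Per-shell orbital counts meeting the constraint:
n=5 → 2; n=6 → 5; n=7 → 9.
Orbitals: 2 + 5 + 9 = 16. Including both spin states (m_s = ±1/2) gives 2 × 16 = 32 states.

32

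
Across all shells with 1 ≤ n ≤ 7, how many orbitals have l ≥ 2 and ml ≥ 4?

Treat each shell separately and count matching orbitals:
n=5 → 1; n=6 → 3; n=7 → 6.
Total orbitals: 1 + 3 + 6 = 10.

10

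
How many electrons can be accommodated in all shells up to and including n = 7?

Total orbitals = 1² + 2² + 3² + 4² + 5² + 6² + 7² = 140. Doubling for spin gives 280 electrons.

280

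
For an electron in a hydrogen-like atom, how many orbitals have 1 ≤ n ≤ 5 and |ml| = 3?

6

Per-shell orbital counts meeting the constraint:
n=4 → 2; n=5 → 4.
Total orbitals: 2 + 4 = 6.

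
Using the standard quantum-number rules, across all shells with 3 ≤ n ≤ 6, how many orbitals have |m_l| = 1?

Per-shell orbital counts meeting the constraint:
n=3 → 4; n=4 → 6; n=5 → 8; n=6 → 10.
Total orbitals: 4 + 6 + 8 + 10 = 28.

28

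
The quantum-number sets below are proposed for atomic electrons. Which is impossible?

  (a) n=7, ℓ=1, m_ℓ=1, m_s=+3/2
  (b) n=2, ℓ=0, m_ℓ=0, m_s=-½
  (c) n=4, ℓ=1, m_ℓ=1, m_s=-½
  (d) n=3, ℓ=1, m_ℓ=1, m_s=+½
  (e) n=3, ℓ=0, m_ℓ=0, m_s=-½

(a)

(a) has m_s = +3/2, but an electron's spin must be ±1/2.
The remaining sets (b), (c), (d), (e) satisfy all four rules.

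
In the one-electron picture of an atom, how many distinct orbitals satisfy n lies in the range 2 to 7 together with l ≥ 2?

115

For each n in the range, tally the orbitals obeying l ≥ 2:
n=3 → 5; n=4 → 12; n=5 → 21; n=6 → 32; n=7 → 45.
Total orbitals: 5 + 12 + 21 + 32 + 45 = 115.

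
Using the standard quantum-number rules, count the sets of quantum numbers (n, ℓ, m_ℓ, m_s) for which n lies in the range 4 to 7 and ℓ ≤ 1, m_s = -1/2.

For each n in the range, tally the orbitals obeying ℓ ≤ 1:
n=4 → 4; n=5 → 4; n=6 → 4; n=7 → 4.
Orbitals: 4 + 4 + 4 + 4 = 16. With m_s fixed to -1/2 there is one state per orbital, so 16 states.

16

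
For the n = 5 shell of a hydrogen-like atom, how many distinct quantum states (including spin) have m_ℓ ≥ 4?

Orbitals with m_ℓ ≥ 4, by ℓ: ℓ=4 → 1.
Orbitals: 1. Each orbital carries two spin states, so 1 × 2 = 2 states.

2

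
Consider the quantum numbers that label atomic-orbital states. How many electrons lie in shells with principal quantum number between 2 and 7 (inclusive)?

278

Shell n has n² orbitals: 2²=4 + 3²=9 + 4²=16 + 5²=25 + 6²=36 + 7²=49 = 139 orbitals.
Two spin states per orbital: 2 × 139 = 278 electrons.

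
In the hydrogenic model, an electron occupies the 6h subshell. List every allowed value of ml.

The 6h subshell has l = 5, and ml takes every integer from −l to +l. With l = 5 that gives the 11 values -5, -4, -3, -2, -1, 0, 1, 2, 3, 4, 5.

-5, -4, -3, -2, -1, 0, 1, 2, 3, 4, 5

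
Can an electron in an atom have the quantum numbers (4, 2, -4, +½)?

Not allowed

The magnetic quantum number must satisfy −l ≤ m_l ≤ l. With l = 2, m_l can only be -2, -1, 0, 1, 2, so m_l = -4 is forbidden.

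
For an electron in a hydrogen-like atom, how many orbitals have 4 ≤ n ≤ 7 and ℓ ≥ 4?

62

Work shell by shell — for each n, count the (ℓ, m_ℓ) pairs that satisfy ℓ ≥ 4:
n=5 → 9; n=6 → 20; n=7 → 33.
Total orbitals: 9 + 20 + 33 = 62.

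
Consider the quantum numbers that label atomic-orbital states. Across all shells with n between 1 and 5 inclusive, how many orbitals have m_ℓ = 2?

Count contributing orbitals for each principal shell:
n=3 → 1; n=4 → 2; n=5 → 3.
Total orbitals: 1 + 2 + 3 = 6.

6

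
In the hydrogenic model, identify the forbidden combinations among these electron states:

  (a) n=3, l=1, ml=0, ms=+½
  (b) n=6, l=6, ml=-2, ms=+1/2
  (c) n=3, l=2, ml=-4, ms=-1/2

(b) has l = 6 ≥ n = 6, violating 0 ≤ l ≤ n−1.
(c) has |ml| = 4 > l = 2, violating −l ≤ ml ≤ l.
The remaining set (a) satisfies all four rules.

(b) and (c)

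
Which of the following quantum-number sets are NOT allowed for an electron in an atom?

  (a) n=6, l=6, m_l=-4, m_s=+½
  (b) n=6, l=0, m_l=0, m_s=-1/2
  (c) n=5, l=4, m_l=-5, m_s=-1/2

(a) has l = 6 ≥ n = 6, violating 0 ≤ l ≤ n−1.
(c) has |m_l| = 5 > l = 4, violating −l ≤ m_l ≤ l.
The remaining set (b) satisfies all four rules.

(a) and (c)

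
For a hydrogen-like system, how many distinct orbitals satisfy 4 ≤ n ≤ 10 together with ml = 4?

For each n in the range, tally the orbitals obeying ml = 4:
n=5 → 1; n=6 → 2; n=7 → 3; n=8 → 4; n=9 → 5; n=10 → 6.
Total orbitals: 1 + 2 + 3 + 4 + 5 + 6 = 21.

21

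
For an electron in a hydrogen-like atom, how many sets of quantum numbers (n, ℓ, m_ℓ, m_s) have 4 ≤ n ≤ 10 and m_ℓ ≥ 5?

Go shell by shell, enumerating (ℓ, m_ℓ) with m_ℓ ≥ 5:
n=6 → 1; n=7 → 3; n=8 → 6; n=9 → 10; n=10 → 15.
Orbitals: 1 + 3 + 6 + 10 + 15 = 35. Including both spin states (m_s = ±1/2) gives 2 × 35 = 70 states.

70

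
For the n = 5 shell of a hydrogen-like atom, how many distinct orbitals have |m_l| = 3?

4

Per l-value: l=3 → 2; l=4 → 2.
Total orbitals: 2 + 2 = 4.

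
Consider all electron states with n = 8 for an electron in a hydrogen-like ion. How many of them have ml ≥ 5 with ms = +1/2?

Go through l = 0, …, 7 (the values permitted for n = 8).
Orbitals with ml ≥ 5, by l: l=5 → 1; l=6 → 2; l=7 → 3.
Orbitals: 1 + 2 + 3 = 6. With ms fixed to a single value there is one state per orbital, giving 6 states.

6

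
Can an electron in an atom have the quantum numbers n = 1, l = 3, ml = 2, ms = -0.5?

The orbital quantum number must satisfy 0 ≤ l ≤ n−1. With n = 1 the allowed l values are 0, so l = 3 is out of range.

Not allowed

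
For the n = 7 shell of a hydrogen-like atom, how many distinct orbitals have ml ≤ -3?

For n = 7, l ranges over 0 … 6.
Contributions: l=3 → 1; l=4 → 2; l=5 → 3; l=6 → 4.
Total orbitals: 1 + 2 + 3 + 4 = 10.

10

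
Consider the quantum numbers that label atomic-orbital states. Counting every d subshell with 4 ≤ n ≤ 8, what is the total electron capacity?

50

A d subshell (l = 2) exists for every n ≥ 3, so shells n = 4, 5, 6, 7, 8 each contribute one — 5 subshells.
Since each d subshell holds 2(2·2+1) = 10 electrons, the total is 5 × 10 = 50.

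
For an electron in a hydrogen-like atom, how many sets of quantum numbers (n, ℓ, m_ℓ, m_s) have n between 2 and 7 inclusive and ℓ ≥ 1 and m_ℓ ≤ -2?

Go shell by shell, enumerating (ℓ, m_ℓ) with ℓ ≥ 1 and m_ℓ ≤ -2:
n=3 → 1; n=4 → 3; n=5 → 6; n=6 → 10; n=7 → 15.
Orbitals: 1 + 3 + 6 + 10 + 15 = 35. Including both spin states (m_s = ±1/2) gives 2 × 35 = 70 states.

70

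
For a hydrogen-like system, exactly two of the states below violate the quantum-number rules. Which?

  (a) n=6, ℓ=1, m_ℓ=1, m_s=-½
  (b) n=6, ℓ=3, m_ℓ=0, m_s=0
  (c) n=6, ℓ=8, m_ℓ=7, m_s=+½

(b) and (c)

(b) has m_s = 0, but an electron's spin must be ±1/2.
(c) has ℓ = 8 ≥ n = 6, violating 0 ≤ ℓ ≤ n−1.
The remaining set (a) satisfies all four rules.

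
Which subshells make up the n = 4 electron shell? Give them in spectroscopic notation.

4s, 4p, 4d, 4f

For n = 4, l runs from 0 to 3. In spectroscopic notation l = 0,1,2,… ↔ s,p,d,f,g,h,i, so the subshells are 4s, 4p, 4d, 4f.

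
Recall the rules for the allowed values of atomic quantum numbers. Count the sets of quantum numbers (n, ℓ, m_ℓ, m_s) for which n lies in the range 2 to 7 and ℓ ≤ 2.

98

Per-shell orbital counts meeting the constraint:
n=2 → 4; n=3 → 9; n=4 → 9; n=5 → 9; n=6 → 9; n=7 → 9.
Orbitals: 4 + 9 + 9 + 9 + 9 + 9 = 49. Including both spin states (m_s = ±1/2) gives 2 × 49 = 98 states.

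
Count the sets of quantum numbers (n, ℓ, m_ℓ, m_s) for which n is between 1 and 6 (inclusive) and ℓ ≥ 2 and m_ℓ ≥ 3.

Per-shell orbital counts meeting the constraint:
n=4 → 1; n=5 → 3; n=6 → 6.
Orbitals: 1 + 3 + 6 = 10. Including both spin states (m_s = ±1/2) gives 2 × 10 = 20 states.

20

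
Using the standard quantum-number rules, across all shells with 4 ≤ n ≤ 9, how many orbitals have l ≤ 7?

Go shell by shell, enumerating (l, ml) with l ≤ 7:
n=4 → 16; n=5 → 25; n=6 → 36; n=7 → 49; n=8 → 64; n=9 → 64.
Total orbitals: 16 + 25 + 36 + 49 + 64 + 64 = 254.

254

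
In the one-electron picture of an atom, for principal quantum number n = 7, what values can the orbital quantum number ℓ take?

ℓ is an integer with 0 ≤ ℓ ≤ n−1, so for n = 7: ℓ = 0, 1, 2, 3, 4, 5, 6.

0, 1, 2, 3, 4, 5, 6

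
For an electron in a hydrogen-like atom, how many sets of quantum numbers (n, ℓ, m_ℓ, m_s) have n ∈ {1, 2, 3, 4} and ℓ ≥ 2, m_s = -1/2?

Go shell by shell, enumerating (ℓ, m_ℓ) with ℓ ≥ 2:
n=3 → 5; n=4 → 12.
Orbitals: 5 + 12 = 17. With m_s fixed to -1/2 there is one state per orbital, so 17 states.

17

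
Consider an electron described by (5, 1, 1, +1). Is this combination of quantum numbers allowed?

Invalid

The spin quantum number for an electron can only be ms = +1/2 or −1/2; ms = +1 is not one of those.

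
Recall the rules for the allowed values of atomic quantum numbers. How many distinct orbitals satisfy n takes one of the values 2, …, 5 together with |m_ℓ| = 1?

Count contributing orbitals for each principal shell:
n=2 → 2; n=3 → 4; n=4 → 6; n=5 → 8.
Total orbitals: 2 + 4 + 6 + 8 = 20.

20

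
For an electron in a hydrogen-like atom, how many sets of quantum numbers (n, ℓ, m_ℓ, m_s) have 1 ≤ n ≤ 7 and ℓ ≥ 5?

70

Work shell by shell — for each n, count the (ℓ, m_ℓ) pairs that satisfy ℓ ≥ 5:
n=6 → 11; n=7 → 24.
Orbitals: 11 + 24 = 35. Including both spin states (m_s = ±1/2) gives 2 × 35 = 70 states.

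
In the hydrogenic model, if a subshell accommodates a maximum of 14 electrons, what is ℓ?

2(2ℓ+1) = 14 ⇒ 2ℓ+1 = 7 ⇒ ℓ = 3.

ℓ = 3 (f)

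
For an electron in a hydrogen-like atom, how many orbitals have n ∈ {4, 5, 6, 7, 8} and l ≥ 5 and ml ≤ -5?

Count contributing orbitals for each principal shell:
n=6 → 1; n=7 → 3; n=8 → 6.
Total orbitals: 1 + 3 + 6 = 10.

10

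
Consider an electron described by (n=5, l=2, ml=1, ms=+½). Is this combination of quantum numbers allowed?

Allowed

n = 5 is a positive integer. l = 2 satisfies 0 ≤ l ≤ n−1 = 4. ml = 1 lies in the range −l … +l (here −2 … 2). ms = +1/2 is one of ±1/2.
All four constraints are satisfied.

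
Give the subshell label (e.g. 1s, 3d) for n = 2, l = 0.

l = 0 corresponds to the letter 's', so the subshell is 2s.

2s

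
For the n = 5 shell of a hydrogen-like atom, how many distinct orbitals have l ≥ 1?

Go through l = 0, …, 4 (the values permitted for n = 5).
Per l-value: l=1 → 3; l=2 → 5; l=3 → 7; l=4 → 9.
Total orbitals: 3 + 5 + 7 + 9 = 24.

24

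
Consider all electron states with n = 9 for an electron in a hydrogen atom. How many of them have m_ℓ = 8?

For n = 9, ℓ ranges over 0 … 8.
Orbitals with m_ℓ = 8, by ℓ: ℓ=8 → 1.
Orbitals: 1. Each orbital carries two spin states, so 1 × 2 = 2 states.

2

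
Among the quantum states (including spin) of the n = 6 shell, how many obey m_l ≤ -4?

With n = 6 the allowed l are 0, 1, …, 5.
Orbitals with m_l ≤ -4, by l: l=4 → 1; l=5 → 2.
Orbitals: 1 + 2 = 3. Each orbital carries two spin states, so 3 × 2 = 6 states.

6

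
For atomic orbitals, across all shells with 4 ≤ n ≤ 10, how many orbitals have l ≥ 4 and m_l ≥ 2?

Work shell by shell — for each n, count the (l, m_l) pairs that satisfy l ≥ 4 and m_l ≥ 2:
n=5 → 3; n=6 → 7; n=7 → 12; n=8 → 18; n=9 → 25; n=10 → 33.
Total orbitals: 3 + 7 + 12 + 18 + 25 + 33 = 98.

98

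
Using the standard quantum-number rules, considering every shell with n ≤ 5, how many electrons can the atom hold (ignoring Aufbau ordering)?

Total orbitals = 1² + 2² + 3² + 4² + 5² = 55. Doubling for spin gives 110 electrons.

110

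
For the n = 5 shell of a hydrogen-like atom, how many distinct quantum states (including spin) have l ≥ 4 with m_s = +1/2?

Go through l = 0, …, 4 (the values permitted for n = 5).
Contributions: l=4 → 9.
Orbitals: 9. With m_s fixed to a single value there is one state per orbital, giving 9 states.

9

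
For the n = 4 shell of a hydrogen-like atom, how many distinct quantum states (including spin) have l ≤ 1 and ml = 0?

4

The n = 4 shell has l = 0 through 3; check each.
The (l, ml) pairs meeting l ≤ 1 and ml = 0 give: l=0 → 1; l=1 → 1.
Orbitals: 1 + 1 = 2. Each orbital carries two spin states, so 2 × 2 = 4 states.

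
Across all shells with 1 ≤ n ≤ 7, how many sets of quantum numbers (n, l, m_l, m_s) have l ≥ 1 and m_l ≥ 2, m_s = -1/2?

35

Per-shell orbital counts meeting the constraint:
n=3 → 1; n=4 → 3; n=5 → 6; n=6 → 10; n=7 → 15.
Orbitals: 1 + 3 + 6 + 10 + 15 = 35. With m_s fixed to -1/2 there is one state per orbital, so 35 states.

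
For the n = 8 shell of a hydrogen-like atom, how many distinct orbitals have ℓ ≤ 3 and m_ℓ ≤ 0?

Go through ℓ = 0, …, 7 (the values permitted for n = 8).
Contributions: ℓ=0 → 1; ℓ=1 → 2; ℓ=2 → 3; ℓ=3 → 4.
Total orbitals: 1 + 2 + 3 + 4 = 10.

10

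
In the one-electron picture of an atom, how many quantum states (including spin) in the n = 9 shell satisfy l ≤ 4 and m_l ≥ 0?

30

For n = 9, l ranges over 0 … 8.
The (l, m_l) pairs meeting l ≤ 4 and m_l ≥ 0 give: l=0 → 1; l=1 → 2; l=2 → 3; l=3 → 4; l=4 → 5.
Orbitals: 1 + 2 + 3 + 4 + 5 = 15. Each orbital carries two spin states, so 15 × 2 = 30 states.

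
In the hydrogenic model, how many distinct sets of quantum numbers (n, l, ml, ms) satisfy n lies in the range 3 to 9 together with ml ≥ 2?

168

Per-shell orbital counts meeting the constraint:
n=3 → 1; n=4 → 3; n=5 → 6; n=6 → 10; n=7 → 15; n=8 → 21; n=9 → 28.
Orbitals: 1 + 3 + 6 + 10 + 15 + 21 + 28 = 84. Including both spin states (ms = ±1/2) gives 2 × 84 = 168 states.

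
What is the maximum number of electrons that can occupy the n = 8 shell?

A shell holds 2n² electrons: 2 × 8² = 2 × 64 = 128.

128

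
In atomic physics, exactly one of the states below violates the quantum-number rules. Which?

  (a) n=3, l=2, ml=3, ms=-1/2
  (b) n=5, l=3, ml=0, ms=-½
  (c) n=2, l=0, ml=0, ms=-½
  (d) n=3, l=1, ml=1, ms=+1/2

(a)

(a) has |ml| = 3 > l = 2, violating −l ≤ ml ≤ l.
The remaining sets (b), (c), (d) satisfy all four rules.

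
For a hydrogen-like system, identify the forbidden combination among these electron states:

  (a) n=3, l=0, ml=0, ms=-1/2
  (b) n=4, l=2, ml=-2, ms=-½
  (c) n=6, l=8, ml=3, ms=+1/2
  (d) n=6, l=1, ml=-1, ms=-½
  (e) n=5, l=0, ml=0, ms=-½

(c)

(c) has l = 8 ≥ n = 6, violating 0 ≤ l ≤ n−1.
The remaining sets (a), (b), (d), (e) satisfy all four rules.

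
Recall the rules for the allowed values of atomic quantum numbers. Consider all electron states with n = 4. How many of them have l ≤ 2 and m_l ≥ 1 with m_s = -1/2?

3

The n = 4 shell has l = 0 through 3; check each.
Contributions: l=1 → 1; l=2 → 2.
Orbitals: 1 + 2 = 3. With m_s fixed to a single value there is one state per orbital, giving 3 states.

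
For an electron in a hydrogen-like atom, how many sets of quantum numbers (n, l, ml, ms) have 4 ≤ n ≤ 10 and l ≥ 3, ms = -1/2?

Go shell by shell, enumerating (l, ml) with l ≥ 3:
n=4 → 7; n=5 → 16; n=6 → 27; n=7 → 40; n=8 → 55; n=9 → 72; n=10 → 91.
Orbitals: 7 + 16 + 27 + 40 + 55 + 72 + 91 = 308. With ms fixed to -1/2 there is one state per orbital, so 308 states.

308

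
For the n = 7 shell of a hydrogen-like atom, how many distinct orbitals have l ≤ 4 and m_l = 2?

3

The n = 7 shell has l = 0 through 6; check each.
Orbitals with l ≤ 4 and m_l = 2, by l: l=2 → 1; l=3 → 1; l=4 → 1.
Total orbitals: 1 + 1 + 1 = 3.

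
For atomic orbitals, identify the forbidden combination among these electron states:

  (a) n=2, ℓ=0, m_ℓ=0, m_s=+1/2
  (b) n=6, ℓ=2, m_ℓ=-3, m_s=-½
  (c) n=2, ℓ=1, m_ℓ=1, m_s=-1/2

(b) has |m_ℓ| = 3 > ℓ = 2, violating −ℓ ≤ m_ℓ ≤ ℓ.
The remaining sets (a), (c) satisfy all four rules.

(b)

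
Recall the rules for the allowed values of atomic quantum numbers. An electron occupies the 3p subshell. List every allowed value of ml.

The 3p subshell has l = 1, and ml takes every integer from −l to +l. With l = 1 that gives the 3 values -1, 0, 1.

-1, 0, 1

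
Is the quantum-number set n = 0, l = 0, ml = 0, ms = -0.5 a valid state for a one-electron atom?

Not allowed

The principal quantum number must be a positive integer (n ≥ 1), but here n = 0.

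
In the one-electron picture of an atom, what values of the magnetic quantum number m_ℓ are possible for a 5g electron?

The 5g subshell has ℓ = 4, and m_ℓ takes every integer from −ℓ to +ℓ. With ℓ = 4 that gives the 9 values -4, -3, -2, -1, 0, 1, 2, 3, 4.

-4, -3, -2, -1, 0, 1, 2, 3, 4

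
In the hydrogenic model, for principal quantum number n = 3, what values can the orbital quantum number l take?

l is an integer with 0 ≤ l ≤ n−1, so for n = 3: l = 0, 1, 2.

0, 1, 2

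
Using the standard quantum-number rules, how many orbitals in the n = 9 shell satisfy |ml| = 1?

16

Orbitals with |ml| = 1, by l: l=1 → 2; l=2 → 2; l=3 → 2; l=4 → 2; l=5 → 2; l=6 → 2; l=7 → 2; l=8 → 2.
Total orbitals: 2 + 2 + 2 + 2 + 2 + 2 + 2 + 2 = 16.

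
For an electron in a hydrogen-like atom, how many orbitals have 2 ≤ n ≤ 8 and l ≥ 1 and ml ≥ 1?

Count contributing orbitals for each principal shell:
n=2 → 1; n=3 → 3; n=4 → 6; n=5 → 10; n=6 → 15; n=7 → 21; n=8 → 28.
Total orbitals: 1 + 3 + 6 + 10 + 15 + 21 + 28 = 84.

84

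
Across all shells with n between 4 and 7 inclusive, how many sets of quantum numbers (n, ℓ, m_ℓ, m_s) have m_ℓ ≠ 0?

208

Per-shell orbital counts meeting the constraint:
n=4 → 12; n=5 → 20; n=6 → 30; n=7 → 42.
Orbitals: 12 + 20 + 30 + 42 = 104. Including both spin states (m_s = ±1/2) gives 2 × 104 = 208 states.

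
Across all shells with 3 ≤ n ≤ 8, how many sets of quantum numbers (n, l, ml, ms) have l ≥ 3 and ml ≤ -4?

Per-shell orbital counts meeting the constraint:
n=5 → 1; n=6 → 3; n=7 → 6; n=8 → 10.
Orbitals: 1 + 3 + 6 + 10 = 20. Including both spin states (ms = ±1/2) gives 2 × 20 = 40 states.

40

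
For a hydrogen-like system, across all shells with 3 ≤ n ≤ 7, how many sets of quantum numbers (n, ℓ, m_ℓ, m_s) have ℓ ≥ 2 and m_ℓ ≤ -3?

For each n in the range, tally the orbitals obeying ℓ ≥ 2 and m_ℓ ≤ -3:
n=4 → 1; n=5 → 3; n=6 → 6; n=7 → 10.
Orbitals: 1 + 3 + 6 + 10 = 20. Including both spin states (m_s = ±1/2) gives 2 × 20 = 40 states.

40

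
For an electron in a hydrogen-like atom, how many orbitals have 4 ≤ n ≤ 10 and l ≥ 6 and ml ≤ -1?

Work shell by shell — for each n, count the (l, ml) pairs that satisfy l ≥ 6 and ml ≤ -1:
n=7 → 6; n=8 → 13; n=9 → 21; n=10 → 30.
Total orbitals: 6 + 13 + 21 + 30 = 70.

70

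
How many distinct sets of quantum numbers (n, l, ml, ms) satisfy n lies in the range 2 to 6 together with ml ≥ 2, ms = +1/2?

Count contributing orbitals for each principal shell:
n=3 → 1; n=4 → 3; n=5 → 6; n=6 → 10.
Orbitals: 1 + 3 + 6 + 10 = 20. With ms fixed to +1/2 there is one state per orbital, so 20 states.

20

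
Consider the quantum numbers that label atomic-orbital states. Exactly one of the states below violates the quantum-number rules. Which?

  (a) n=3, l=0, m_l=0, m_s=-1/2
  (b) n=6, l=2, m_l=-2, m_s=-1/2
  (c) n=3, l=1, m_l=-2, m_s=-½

(c) has |m_l| = 2 > l = 1, violating −l ≤ m_l ≤ l.
The remaining sets (a), (b) satisfy all four rules.

(c)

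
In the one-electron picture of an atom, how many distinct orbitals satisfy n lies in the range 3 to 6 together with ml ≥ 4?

4

Go shell by shell, enumerating (l, ml) with ml ≥ 4:
n=5 → 1; n=6 → 3.
Total orbitals: 1 + 3 = 4.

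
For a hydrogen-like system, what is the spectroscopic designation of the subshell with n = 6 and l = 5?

6h

l = 5 corresponds to the letter 'h', so the subshell is 6h.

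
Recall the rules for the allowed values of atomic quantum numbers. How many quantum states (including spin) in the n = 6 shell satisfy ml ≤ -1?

30

For n = 6, l ranges over 0 … 5.
Orbitals with ml ≤ -1, by l: l=1 → 1; l=2 → 2; l=3 → 3; l=4 → 4; l=5 → 5.
Orbitals: 1 + 2 + 3 + 4 + 5 = 15. Each orbital carries two spin states, so 15 × 2 = 30 states.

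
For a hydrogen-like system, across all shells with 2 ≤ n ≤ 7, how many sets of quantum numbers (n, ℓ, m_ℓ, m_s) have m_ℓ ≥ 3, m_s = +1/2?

Work shell by shell — for each n, count the (ℓ, m_ℓ) pairs that satisfy m_ℓ ≥ 3:
n=4 → 1; n=5 → 3; n=6 → 6; n=7 → 10.
Orbitals: 1 + 3 + 6 + 10 = 20. With m_s fixed to +1/2 there is one state per orbital, so 20 states.

20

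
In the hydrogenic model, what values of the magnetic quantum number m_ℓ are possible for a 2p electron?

-1, 0, 1

The 2p subshell has ℓ = 1, and m_ℓ takes every integer from −ℓ to +ℓ. With ℓ = 1 that gives the 3 values -1, 0, 1.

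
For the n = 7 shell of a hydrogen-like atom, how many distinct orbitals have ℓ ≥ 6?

With n = 7 the allowed ℓ are 0, 1, …, 6.
Contributions: ℓ=6 → 13.
Total orbitals: 13.

13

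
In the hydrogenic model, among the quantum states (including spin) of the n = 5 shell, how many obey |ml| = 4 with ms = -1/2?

Per l-value: l=4 → 2.
Orbitals: 2. With ms fixed to a single value there is one state per orbital, giving 2 states.

2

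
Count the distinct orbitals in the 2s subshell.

1

A subshell has 2l+1 orbitals; with l = 0, that's 1.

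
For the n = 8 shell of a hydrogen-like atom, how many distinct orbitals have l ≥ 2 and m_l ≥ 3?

With n = 8 the allowed l are 0, 1, …, 7.
The (l, m_l) pairs meeting l ≥ 2 and m_l ≥ 3 give: l=3 → 1; l=4 → 2; l=5 → 3; l=6 → 4; l=7 → 5.
Total orbitals: 1 + 2 + 3 + 4 + 5 = 15.

15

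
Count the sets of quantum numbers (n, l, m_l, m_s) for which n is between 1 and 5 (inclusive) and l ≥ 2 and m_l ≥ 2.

20

Per-shell orbital counts meeting the constraint:
n=3 → 1; n=4 → 3; n=5 → 6.
Orbitals: 1 + 3 + 6 = 10. Including both spin states (m_s = ±1/2) gives 2 × 10 = 20 states.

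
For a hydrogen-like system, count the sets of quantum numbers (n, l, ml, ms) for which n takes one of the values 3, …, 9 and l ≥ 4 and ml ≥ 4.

70

Work shell by shell — for each n, count the (l, ml) pairs that satisfy l ≥ 4 and ml ≥ 4:
n=5 → 1; n=6 → 3; n=7 → 6; n=8 → 10; n=9 → 15.
Orbitals: 1 + 3 + 6 + 10 + 15 = 35. Including both spin states (ms = ±1/2) gives 2 × 35 = 70 states.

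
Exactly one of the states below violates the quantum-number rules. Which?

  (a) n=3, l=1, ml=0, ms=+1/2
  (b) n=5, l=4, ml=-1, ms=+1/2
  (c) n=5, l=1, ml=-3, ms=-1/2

(c) has |ml| = 3 > l = 1, violating −l ≤ ml ≤ l.
The remaining sets (a), (b) satisfy all four rules.

(c)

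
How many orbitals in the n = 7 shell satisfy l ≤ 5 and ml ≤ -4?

The n = 7 shell has l = 0 through 6; check each.
Contributions: l=4 → 1; l=5 → 2.
Total orbitals: 1 + 2 = 3.

3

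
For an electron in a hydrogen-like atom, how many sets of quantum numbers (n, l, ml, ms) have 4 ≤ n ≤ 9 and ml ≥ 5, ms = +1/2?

For each n in the range, tally the orbitals obeying ml ≥ 5:
n=6 → 1; n=7 → 3; n=8 → 6; n=9 → 10.
Orbitals: 1 + 3 + 6 + 10 = 20. With ms fixed to +1/2 there is one state per orbital, so 20 states.

20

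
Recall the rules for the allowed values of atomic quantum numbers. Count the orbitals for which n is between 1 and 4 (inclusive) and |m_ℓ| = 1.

12

Work shell by shell — for each n, count the (ℓ, m_ℓ) pairs that satisfy |m_ℓ| = 1:
n=2 → 2; n=3 → 4; n=4 → 6.
Total orbitals: 2 + 4 + 6 = 12.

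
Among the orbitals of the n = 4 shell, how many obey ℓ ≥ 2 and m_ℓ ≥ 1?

5

Orbitals with ℓ ≥ 2 and m_ℓ ≥ 1, by ℓ: ℓ=2 → 2; ℓ=3 → 3.
Total orbitals: 2 + 3 = 5.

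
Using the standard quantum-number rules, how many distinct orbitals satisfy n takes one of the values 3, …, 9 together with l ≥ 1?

273

Count contributing orbitals for each principal shell:
n=3 → 8; n=4 → 15; n=5 → 24; n=6 → 35; n=7 → 48; n=8 → 63; n=9 → 80.
Total orbitals: 8 + 15 + 24 + 35 + 48 + 63 + 80 = 273.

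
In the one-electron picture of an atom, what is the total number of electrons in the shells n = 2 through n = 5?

Shell n has n² orbitals: 2²=4 + 3²=9 + 4²=16 + 5²=25 = 54 orbitals.
Two spin states per orbital: 2 × 54 = 108 electrons.

108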